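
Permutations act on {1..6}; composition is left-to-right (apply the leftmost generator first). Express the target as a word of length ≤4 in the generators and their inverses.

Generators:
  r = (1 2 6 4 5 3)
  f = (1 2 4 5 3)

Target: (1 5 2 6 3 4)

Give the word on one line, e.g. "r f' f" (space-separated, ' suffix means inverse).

  after r: (1 2 6 4 5 3)
  after f: (1 4 3 2 6 5)
  after f: (1 5 2 6 3 4)

r f f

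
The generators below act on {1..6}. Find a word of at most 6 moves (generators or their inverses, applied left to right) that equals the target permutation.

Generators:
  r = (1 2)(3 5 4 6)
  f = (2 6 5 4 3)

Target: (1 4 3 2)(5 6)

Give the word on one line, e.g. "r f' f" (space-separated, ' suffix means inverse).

  after r: (1 2)(3 5 4 6)
  after f: (1 6 2)(3 4 5)
  after f: (1 5 2)
  after f: (1 4 3 2)(5 6)

r f f f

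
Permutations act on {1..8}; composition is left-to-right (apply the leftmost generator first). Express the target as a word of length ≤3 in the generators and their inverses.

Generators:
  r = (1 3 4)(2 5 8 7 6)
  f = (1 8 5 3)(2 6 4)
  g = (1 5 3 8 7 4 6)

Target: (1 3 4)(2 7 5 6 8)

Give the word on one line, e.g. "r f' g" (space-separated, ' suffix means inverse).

r' r'

  after r': (1 4 3)(2 6 7 8 5)
  after r': (1 3 4)(2 7 5 6 8)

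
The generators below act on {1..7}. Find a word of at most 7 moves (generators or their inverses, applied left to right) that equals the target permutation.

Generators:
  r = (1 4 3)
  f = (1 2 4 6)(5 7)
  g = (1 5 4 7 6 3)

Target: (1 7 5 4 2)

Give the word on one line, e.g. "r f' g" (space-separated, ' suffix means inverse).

  after f': (1 6 4 2)(5 7)
  after g: (1 3)(2 5 6 7 4)
  after r': (1 4 2 5 6 7)
  after g: (1 7 5 3)(2 4)
  after r': (1 7 5 4 2)

f' g r' g r'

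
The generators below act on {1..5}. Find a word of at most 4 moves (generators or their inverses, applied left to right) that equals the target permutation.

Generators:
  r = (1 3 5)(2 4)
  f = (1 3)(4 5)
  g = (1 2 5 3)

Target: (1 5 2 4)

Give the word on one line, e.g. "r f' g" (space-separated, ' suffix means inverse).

f r

  after f: (1 3)(4 5)
  after r: (1 5 2 4)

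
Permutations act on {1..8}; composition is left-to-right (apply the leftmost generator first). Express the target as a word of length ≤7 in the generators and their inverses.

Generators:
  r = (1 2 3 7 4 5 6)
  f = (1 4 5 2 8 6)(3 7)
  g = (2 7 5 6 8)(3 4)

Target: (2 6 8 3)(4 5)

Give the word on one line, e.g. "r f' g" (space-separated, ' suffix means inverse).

f r' f' r' r'

  after f: (1 4 5 2 8 6)(3 7)
  after r': (1 7 2 8 5)
  after f': (1 3 7 5 6 8 4)
  after r': (1 2)(4 6 8 7)
  after r': (2 6 8 3)(4 5)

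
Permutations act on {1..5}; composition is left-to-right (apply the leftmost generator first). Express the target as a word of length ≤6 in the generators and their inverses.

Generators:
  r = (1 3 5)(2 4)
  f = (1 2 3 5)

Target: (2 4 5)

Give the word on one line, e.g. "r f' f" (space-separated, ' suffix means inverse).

  after r: (1 3 5)(2 4)
  after f: (1 5 2 4 3)
  after r': (1 3 5 4)
  after r': (2 4 5)

r f r' r'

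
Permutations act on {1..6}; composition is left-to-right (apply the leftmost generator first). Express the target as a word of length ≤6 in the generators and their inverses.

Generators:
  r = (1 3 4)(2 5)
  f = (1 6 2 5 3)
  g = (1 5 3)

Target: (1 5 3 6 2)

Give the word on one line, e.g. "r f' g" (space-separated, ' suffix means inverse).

f r f' r f'

  after f: (1 6 2 5 3)
  after r: (1 6 5 4)
  after f': (2 6)(3 5 4)
  after r: (1 3 2 6 5)
  after f': (1 5 3 6 2)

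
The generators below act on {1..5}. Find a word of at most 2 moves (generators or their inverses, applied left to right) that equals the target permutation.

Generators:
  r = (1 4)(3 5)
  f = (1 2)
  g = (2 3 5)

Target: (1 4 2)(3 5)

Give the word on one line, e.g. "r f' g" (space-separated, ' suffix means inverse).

r f

  after r: (1 4)(3 5)
  after f: (1 4 2)(3 5)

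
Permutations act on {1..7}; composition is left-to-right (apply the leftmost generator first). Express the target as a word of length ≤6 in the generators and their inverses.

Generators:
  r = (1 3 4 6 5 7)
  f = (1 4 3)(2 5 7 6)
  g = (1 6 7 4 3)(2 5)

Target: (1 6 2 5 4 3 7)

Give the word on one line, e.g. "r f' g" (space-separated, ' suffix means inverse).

f r' f g

  after f: (1 4 3)(2 5 7 6)
  after r': (1 3 7 4)(2 6)
  after f: (3 6 5 7)
  after g: (1 6 2 5 4 3 7)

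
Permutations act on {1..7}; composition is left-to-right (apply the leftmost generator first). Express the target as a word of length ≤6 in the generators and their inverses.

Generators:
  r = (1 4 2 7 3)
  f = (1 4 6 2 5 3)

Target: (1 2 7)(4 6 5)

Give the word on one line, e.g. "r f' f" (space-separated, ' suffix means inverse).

  after r': (1 3 7 2 4)
  after f: (2 6)(3 7 5)
  after f: (1 4 6 5)(3 7)
  after r: (1 2 7)(4 6 5)

r' f f r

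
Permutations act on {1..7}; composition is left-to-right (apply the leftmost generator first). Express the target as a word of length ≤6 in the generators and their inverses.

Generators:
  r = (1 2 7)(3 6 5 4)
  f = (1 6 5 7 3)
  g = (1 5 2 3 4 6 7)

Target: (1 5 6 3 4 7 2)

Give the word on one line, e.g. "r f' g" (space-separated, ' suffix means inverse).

r' g f r

  after r': (1 7 2)(3 4 5 6)
  after g: (2 5 7 3 6 4)
  after f: (1 6 4 2 7)(3 5)
  after r: (1 5 6 3 4 7 2)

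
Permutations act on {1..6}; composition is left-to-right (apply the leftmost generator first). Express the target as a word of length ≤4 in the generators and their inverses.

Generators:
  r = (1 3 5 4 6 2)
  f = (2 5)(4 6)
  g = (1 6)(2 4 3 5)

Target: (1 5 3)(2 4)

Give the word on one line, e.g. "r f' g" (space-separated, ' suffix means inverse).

  after r': (1 2 6 4 5 3)
  after f': (1 5 3)(2 4)

r' f'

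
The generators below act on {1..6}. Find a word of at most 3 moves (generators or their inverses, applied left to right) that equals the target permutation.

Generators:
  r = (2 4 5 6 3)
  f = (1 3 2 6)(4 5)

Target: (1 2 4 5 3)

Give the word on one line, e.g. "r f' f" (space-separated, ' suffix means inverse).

  after f: (1 3 2 6)(4 5)
  after r': (1 6)(2 5)
  after f': (1 2 4 5 3)

f r' f'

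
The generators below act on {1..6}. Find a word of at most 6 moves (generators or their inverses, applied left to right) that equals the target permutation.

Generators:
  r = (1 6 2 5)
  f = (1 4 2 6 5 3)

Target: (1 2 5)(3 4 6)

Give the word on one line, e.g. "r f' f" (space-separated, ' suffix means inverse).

  after f': (1 3 5 6 2 4)
  after f': (1 5 2)(3 6 4)
  after f': (1 6)(2 3)(4 5)
  after f': (1 2 5)(3 4 6)

f' f' f' f'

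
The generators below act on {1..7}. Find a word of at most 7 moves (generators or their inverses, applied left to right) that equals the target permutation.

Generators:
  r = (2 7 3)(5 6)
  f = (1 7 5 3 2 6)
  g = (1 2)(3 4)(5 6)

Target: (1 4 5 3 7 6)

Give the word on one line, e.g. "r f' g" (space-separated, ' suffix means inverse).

r' g r' g f

  after r': (2 3 7)(5 6)
  after g: (1 2 4 3 7)
  after r': (1 3 2 4 7)(5 6)
  after g: (1 4 7 2 3)
  after f: (1 4 5 3 7 6)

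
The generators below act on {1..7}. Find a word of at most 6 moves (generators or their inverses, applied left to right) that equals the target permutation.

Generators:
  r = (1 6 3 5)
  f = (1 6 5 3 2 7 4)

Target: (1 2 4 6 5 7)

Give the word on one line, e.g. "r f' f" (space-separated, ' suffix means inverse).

r r r f f

  after r: (1 6 3 5)
  after r: (1 3)(5 6)
  after r: (1 5 3 6)
  after f: (1 3 5 2 7 4)
  after f: (1 2 4 6 5 7)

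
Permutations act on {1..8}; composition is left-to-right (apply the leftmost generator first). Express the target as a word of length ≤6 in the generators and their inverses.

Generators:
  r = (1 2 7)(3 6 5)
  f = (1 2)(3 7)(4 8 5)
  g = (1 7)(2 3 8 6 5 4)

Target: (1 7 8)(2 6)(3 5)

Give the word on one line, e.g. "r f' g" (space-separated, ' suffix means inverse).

  after r': (1 7 2)(3 5 6)
  after g': (2 7 4 5 8 3 6)
  after f: (1 2 3 6)(7 8)
  after r: (1 7 8)(2 6)(3 5)

r' g' f r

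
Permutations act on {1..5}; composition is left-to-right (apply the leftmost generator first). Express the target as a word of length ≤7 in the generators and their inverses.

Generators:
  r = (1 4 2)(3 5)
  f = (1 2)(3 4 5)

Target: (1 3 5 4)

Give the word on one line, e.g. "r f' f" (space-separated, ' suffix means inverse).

r f r r r

  after r: (1 4 2)(3 5)
  after f: (1 5 4)
  after r: (1 3 5 2)
  after r: (1 5)(2 4)
  after r: (1 3 5 4)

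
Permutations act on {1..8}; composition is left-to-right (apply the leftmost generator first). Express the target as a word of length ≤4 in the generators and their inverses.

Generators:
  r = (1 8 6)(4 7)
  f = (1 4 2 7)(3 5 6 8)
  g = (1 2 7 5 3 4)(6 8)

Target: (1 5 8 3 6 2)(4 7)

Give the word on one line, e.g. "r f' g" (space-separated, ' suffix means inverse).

r' r' f f

  after r': (1 6 8)(4 7)
  after r': (1 8 6)
  after f: (1 3 5 6 4 2 7)
  after f: (1 5 8 3 6 2)(4 7)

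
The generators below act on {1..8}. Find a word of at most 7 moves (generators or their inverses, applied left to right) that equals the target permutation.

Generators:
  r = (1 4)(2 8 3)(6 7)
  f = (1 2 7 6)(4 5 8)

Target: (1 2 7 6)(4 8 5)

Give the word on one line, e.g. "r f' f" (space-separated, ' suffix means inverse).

  after f: (1 2 7 6)(4 5 8)
  after f: (1 7)(2 6)(4 8 5)
  after f: (1 6 7 2)
  after f: (4 5 8)
  after f: (1 2 7 6)(4 8 5)

f f f f f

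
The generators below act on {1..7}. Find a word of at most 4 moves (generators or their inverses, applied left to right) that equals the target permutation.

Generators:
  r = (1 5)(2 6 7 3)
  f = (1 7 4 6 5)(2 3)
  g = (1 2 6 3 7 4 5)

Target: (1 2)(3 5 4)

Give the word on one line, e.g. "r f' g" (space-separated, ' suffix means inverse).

  after r': (1 5)(2 3 7 6)
  after f': (1 6 3)(4 7)
  after g': (1 2)(3 5 4)

r' f' g'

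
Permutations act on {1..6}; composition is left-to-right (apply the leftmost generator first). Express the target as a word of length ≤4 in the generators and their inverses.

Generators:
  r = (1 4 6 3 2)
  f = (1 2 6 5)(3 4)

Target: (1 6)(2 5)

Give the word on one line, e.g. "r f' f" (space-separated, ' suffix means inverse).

  after f: (1 2 6 5)(3 4)
  after f: (1 6)(2 5)

f f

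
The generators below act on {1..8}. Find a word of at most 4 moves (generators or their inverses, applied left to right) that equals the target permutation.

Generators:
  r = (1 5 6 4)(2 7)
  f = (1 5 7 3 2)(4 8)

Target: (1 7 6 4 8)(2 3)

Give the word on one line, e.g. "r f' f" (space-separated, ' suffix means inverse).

  after f': (1 2 3 7 5)(4 8)
  after r': (1 7)(2 3)(4 8 6 5)
  after r': (1 2 3 7 4 8 5 6)
  after r': (1 7 6 4 8)(2 3)

f' r' r' r'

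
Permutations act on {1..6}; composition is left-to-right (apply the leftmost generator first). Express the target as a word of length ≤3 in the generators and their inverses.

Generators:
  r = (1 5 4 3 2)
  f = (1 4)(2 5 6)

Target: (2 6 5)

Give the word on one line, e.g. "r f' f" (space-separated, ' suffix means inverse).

  after f: (1 4)(2 5 6)
  after f: (2 6 5)

f f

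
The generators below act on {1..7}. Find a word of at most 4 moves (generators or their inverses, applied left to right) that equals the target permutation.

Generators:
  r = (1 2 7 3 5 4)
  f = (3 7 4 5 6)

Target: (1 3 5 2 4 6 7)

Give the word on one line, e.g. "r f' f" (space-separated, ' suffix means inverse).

r' f r'

  after r': (1 4 5 3 7 2)
  after f: (1 5 7 2)(3 4 6)
  after r': (1 3 5 2 4 6 7)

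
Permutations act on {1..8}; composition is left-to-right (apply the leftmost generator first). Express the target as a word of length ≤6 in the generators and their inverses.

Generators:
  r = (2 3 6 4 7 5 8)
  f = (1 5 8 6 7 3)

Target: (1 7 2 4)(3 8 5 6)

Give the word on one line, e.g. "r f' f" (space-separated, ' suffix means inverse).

  after r: (2 3 6 4 7 5 8)
  after r: (2 6 7 8 3 4 5)
  after r: (2 4 8 6 5 3 7)
  after f': (1 3 6)(2 4 5 7)
  after f': (1 7 2 4)(3 8 5 6)

r r r f' f'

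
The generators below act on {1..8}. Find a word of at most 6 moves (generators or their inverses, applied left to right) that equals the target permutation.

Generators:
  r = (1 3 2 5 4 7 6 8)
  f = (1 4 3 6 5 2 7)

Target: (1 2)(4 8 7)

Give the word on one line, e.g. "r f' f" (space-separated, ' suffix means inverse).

r r r f

  after r: (1 3 2 5 4 7 6 8)
  after r: (1 2 4 6)(3 5 7 8)
  after r: (1 5 6 3 4 8 2 7)
  after f: (1 2)(4 8 7)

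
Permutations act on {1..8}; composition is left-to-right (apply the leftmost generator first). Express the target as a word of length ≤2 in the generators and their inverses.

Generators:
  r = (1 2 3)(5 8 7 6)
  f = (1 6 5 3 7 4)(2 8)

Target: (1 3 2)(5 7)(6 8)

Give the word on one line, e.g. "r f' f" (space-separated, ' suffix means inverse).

r r

  after r: (1 2 3)(5 8 7 6)
  after r: (1 3 2)(5 7)(6 8)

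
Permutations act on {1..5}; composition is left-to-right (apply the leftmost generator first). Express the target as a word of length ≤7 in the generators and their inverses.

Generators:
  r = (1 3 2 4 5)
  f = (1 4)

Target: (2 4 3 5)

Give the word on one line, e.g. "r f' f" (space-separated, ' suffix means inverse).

r' f' f' r' f

  after r': (1 5 4 2 3)
  after f': (1 5)(2 3 4)
  after f': (1 5 4 2 3)
  after r': (1 4 3 5 2)
  after f: (2 4 3 5)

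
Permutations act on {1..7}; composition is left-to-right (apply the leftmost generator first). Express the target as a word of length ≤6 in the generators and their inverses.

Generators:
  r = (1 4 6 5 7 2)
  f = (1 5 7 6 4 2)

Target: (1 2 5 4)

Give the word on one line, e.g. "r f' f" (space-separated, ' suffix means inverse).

r' r' r' f' f'

  after r': (1 2 7 5 6 4)
  after r': (1 7 6)(2 5 4)
  after r': (1 5)(2 6)(4 7)
  after f': (2 7 6 4 5)
  after f': (1 2 5 4)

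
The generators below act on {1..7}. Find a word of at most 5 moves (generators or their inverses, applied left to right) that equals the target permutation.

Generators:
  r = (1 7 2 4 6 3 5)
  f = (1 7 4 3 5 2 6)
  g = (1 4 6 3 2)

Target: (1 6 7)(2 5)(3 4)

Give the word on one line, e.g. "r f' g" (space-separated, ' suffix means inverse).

  after r: (1 7 2 4 6 3 5)
  after g: (1 7)(2 6)(3 5 4)
  after f: (1 4 5 3 2)
  after g': (4 5 6)
  after f': (1 6 7)(2 5)(3 4)

r g f g' f'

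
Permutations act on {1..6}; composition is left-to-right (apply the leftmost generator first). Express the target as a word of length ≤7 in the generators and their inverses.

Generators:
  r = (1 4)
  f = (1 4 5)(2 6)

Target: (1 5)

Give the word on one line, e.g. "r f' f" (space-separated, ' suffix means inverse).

  after f: (1 4 5)(2 6)
  after r': (2 6)(4 5)
  after r': (1 4 5)(2 6)
  after f: (1 5 4)
  after r: (1 5)

f r' r' f r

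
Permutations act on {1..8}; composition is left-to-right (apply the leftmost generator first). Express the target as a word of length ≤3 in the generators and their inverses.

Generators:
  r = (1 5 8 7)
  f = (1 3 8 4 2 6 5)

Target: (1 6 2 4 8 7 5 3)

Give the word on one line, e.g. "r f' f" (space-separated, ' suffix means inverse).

r f'

  after r: (1 5 8 7)
  after f': (1 6 2 4 8 7 5 3)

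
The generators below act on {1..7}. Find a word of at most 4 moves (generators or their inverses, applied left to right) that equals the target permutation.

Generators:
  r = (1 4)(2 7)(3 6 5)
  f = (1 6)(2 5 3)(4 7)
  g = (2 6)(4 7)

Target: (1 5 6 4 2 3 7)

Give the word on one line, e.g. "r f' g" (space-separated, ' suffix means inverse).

f r

  after f: (1 6)(2 5 3)(4 7)
  after r: (1 5 6 4 2 3 7)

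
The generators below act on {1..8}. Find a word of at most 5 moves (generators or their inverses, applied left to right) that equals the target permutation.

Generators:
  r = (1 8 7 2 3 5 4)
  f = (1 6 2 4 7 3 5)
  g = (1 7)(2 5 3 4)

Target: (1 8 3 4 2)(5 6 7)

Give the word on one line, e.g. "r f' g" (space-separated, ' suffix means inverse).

g r' f' g

  after g: (1 7)(2 5 3 4)
  after r': (1 8)(2 3 5)(4 7)
  after f': (1 8 5 6)(2 7)
  after g: (1 8 3 4 2)(5 6 7)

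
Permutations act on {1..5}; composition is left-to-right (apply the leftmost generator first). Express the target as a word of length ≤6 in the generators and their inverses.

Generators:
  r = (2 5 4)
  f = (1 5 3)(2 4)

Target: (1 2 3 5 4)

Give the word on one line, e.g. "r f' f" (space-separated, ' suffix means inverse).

  after r: (2 5 4)
  after r: (2 4 5)
  after f: (1 5 4 3)
  after r: (1 4 3)(2 5)
  after f: (1 2 3 5 4)

r r f r f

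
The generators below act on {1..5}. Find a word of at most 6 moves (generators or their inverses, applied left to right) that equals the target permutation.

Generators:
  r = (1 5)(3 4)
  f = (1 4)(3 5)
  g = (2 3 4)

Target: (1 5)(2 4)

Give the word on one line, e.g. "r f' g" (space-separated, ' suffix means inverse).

  after g: (2 3 4)
  after g: (2 4 3)
  after r': (1 5)(2 3)
  after g: (1 5)(2 4)

g g r' g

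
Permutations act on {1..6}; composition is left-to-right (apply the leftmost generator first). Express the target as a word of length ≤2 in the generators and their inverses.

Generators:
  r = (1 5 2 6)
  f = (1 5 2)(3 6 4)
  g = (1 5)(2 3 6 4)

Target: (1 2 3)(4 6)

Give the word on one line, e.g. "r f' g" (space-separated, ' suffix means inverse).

g r

  after g: (1 5)(2 3 6 4)
  after r: (1 2 3)(4 6)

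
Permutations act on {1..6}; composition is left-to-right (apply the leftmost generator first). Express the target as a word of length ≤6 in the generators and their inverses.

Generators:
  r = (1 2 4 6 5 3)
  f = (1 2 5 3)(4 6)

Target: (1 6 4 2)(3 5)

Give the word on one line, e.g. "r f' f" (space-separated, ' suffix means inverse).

  after r': (1 3 5 6 4 2)
  after f': (1 5 4)(2 3)
  after r': (1 6 4 3)(2 5)
  after f: (1 4)(2 3)
  after f: (1 6 4 2)(3 5)

r' f' r' f f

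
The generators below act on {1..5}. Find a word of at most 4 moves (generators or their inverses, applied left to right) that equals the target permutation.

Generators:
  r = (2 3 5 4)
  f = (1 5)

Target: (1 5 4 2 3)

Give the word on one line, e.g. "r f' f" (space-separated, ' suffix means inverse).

  after r: (2 3 5 4)
  after f': (1 5 4 2 3)

r f'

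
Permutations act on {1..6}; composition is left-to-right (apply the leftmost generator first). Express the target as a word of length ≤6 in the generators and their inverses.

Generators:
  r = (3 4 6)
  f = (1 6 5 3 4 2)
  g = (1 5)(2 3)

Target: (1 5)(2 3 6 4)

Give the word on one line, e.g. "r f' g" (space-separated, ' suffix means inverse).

  after r': (3 6 4)
  after f': (1 2 4 5 6 3)
  after g: (1 3 5 6 2 4)
  after f': (1 5)(2 3 6 4)

r' f' g f'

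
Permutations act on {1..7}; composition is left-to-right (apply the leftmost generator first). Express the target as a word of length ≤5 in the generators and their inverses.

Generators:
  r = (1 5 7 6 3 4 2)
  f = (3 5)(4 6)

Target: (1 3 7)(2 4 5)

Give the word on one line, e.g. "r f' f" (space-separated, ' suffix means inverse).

r f r f r

  after r: (1 5 7 6 3 4 2)
  after f: (1 3 6 5 7 4 2)
  after r: (1 4)(2 5 6 7)
  after f: (1 6 7 2 3 5 4)
  after r: (1 3 7)(2 4 5)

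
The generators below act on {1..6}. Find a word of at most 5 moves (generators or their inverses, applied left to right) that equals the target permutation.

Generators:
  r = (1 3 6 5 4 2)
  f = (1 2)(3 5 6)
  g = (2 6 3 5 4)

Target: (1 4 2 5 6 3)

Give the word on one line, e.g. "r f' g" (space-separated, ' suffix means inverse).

  after f: (1 2)(3 5 6)
  after g: (1 6 5 3 4 2)
  after f': (1 5 6 3 4)
  after g: (1 4)(2 6 5 3)
  after f': (1 4 2 5 6 3)

f g f' g f'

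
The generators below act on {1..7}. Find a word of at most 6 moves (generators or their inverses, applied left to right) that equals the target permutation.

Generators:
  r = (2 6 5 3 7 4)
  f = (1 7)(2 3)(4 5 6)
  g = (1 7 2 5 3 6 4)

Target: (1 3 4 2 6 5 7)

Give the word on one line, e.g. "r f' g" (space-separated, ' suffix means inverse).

  after f: (1 7)(2 3)(4 5 6)
  after g': (2 5 3 7 4)
  after r': (2 6)
  after f': (1 7)(2 5 4 6 3)
  after r': (1 3 4 2 6 5 7)

f g' r' f' r'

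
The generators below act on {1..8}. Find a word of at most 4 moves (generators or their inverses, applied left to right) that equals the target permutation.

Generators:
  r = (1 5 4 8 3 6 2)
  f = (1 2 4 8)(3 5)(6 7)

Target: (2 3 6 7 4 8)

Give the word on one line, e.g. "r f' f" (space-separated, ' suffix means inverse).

f' r' r' r'

  after f': (1 8 4 2)(3 5)(6 7)
  after r': (1 4 6 7 3)(5 8)
  after r': (1 5 4 3 2 6 7 8)
  after r': (2 3 6 7 4 8)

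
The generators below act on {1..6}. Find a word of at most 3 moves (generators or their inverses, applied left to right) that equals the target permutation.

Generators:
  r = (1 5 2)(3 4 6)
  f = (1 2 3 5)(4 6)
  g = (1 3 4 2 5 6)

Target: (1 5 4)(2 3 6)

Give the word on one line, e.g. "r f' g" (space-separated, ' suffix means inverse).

  after g': (1 6 5 2 4 3)
  after g': (1 5 4)(2 3 6)

g' g'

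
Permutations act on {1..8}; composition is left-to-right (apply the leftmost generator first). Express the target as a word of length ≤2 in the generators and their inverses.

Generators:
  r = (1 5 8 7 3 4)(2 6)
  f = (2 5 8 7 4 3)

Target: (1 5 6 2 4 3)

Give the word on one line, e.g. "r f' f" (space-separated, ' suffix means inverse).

f' r

  after f': (2 3 4 7 8 5)
  after r: (1 5 6 2 4 3)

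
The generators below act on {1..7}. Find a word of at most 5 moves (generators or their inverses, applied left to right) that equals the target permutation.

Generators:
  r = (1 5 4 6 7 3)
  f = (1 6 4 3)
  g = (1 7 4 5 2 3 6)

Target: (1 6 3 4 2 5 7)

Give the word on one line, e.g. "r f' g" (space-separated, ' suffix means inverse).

  after r': (1 3 7 6 4 5)
  after r': (1 7 4)(3 6 5)
  after f': (1 7 6 5 4 3)
  after g': (2 5 7 3 6 4)
  after f: (1 6 3 4 2 5 7)

r' r' f' g' f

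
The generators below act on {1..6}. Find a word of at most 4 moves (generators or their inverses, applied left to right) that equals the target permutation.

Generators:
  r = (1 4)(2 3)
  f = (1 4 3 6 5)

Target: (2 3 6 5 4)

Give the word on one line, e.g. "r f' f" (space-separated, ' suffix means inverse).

  after f: (1 4 3 6 5)
  after r: (2 3 6 5 4)

f r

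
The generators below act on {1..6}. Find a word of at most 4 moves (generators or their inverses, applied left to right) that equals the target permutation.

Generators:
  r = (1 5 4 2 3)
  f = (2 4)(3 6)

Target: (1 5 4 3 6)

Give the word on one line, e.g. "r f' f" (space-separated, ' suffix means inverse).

  after f: (2 4)(3 6)
  after r: (1 5 4 3 6)

f r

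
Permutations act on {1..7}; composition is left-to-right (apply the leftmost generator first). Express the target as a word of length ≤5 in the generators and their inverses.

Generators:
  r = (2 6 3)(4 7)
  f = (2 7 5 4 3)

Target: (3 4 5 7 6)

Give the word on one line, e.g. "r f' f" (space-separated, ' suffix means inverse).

f' r' r'

  after f': (2 3 4 5 7)
  after r': (2 6)(3 7)(4 5)
  after r': (3 4 5 7 6)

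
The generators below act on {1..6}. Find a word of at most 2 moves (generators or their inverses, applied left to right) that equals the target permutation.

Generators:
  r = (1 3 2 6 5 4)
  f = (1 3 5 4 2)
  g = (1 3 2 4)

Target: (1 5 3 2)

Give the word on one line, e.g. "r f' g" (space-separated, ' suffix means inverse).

g' f'

  after g': (1 4 2 3)
  after f': (1 5 3 2)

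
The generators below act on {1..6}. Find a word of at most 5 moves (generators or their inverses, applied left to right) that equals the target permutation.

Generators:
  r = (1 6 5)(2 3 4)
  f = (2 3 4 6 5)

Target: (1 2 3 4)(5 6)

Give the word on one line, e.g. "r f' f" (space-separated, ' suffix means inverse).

  after r: (1 6 5)(2 3 4)
  after f': (1 4 5)
  after r: (1 2 3 4)(5 6)

r f' r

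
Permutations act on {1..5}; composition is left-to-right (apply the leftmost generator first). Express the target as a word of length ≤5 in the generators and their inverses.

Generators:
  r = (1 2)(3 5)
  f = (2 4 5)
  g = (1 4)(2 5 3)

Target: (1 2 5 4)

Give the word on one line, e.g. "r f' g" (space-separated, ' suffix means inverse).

f g' r f'

  after f: (2 4 5)
  after g': (1 4 2)(3 5)
  after r: (1 4)
  after f': (1 2 5 4)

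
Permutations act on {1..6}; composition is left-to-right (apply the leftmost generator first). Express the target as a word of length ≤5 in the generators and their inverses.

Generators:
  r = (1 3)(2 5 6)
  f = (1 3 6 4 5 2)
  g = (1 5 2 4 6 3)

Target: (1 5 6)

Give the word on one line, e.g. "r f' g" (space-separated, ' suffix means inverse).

r' f r g'

  after r': (1 3)(2 6 5)
  after f: (1 6 2 4 5)
  after r: (1 2 4 6 5 3)
  after g': (1 5 6)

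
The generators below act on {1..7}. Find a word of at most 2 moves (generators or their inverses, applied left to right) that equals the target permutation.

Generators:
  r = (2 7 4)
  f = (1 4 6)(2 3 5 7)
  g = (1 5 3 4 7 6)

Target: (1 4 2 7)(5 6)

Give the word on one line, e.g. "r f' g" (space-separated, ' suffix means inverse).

  after g': (1 6 7 4 3 5)
  after f': (1 4 2 7)(5 6)

g' f'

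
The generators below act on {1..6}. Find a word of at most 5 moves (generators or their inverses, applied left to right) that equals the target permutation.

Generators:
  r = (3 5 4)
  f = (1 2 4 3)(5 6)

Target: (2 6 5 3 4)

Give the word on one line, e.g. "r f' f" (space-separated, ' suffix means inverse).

f r' f' r'

  after f: (1 2 4 3)(5 6)
  after r': (1 2 5 6 3)
  after f': (2 6 4)
  after r': (2 6 5 3 4)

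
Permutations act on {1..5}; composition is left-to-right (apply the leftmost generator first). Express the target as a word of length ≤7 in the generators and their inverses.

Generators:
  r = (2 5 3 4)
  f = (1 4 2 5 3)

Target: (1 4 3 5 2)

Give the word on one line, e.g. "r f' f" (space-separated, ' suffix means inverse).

  after r: (2 5 3 4)
  after r: (2 3)(4 5)
  after r: (2 4 3 5)
  after f': (1 3 2)(4 5)
  after r: (1 4 3 5 2)

r r r f' r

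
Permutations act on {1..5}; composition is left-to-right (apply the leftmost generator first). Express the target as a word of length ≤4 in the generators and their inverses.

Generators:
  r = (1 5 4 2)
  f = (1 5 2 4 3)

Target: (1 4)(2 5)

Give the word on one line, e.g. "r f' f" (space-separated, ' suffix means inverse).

  after r: (1 5 4 2)
  after r: (1 4)(2 5)

r r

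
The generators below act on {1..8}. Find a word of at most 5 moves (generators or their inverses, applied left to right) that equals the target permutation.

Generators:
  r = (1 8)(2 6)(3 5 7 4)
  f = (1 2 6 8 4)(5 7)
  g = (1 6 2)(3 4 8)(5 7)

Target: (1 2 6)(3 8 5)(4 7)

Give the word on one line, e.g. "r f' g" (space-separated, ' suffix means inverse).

  after g': (1 2 6)(3 8 4)(5 7)
  after r': (1 6 8 7 3)
  after r': (1 2 6)(3 8 5)(4 7)

g' r' r'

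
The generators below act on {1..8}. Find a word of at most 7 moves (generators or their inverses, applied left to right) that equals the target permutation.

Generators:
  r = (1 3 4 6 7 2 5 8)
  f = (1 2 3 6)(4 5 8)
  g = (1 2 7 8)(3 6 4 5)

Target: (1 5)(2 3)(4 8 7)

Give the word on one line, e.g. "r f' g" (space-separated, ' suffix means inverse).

  after r: (1 3 4 6 7 2 5 8)
  after r: (1 4 7 5)(2 8 3 6)
  after r: (1 6 5 3 7 8 4 2)
  after f': (1 3 7 5 2 6 4)
  after g': (1 5)(2 3)(4 8 7)

r r r f' g'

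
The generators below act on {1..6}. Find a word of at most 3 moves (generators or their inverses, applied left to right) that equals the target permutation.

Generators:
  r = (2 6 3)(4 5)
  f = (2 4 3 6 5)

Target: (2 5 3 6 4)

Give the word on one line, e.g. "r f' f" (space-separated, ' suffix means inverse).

r' f' r'

  after r': (2 3 6)(4 5)
  after f': (2 4 6 5)
  after r': (2 5 3 6 4)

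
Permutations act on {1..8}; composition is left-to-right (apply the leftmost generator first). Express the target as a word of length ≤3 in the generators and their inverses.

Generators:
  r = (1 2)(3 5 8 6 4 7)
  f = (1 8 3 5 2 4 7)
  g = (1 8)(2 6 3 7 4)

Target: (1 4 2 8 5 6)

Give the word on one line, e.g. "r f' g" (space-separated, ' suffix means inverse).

r' g'

  after r': (1 2)(3 7 4 6 8 5)
  after g': (1 4 2 8 5 6)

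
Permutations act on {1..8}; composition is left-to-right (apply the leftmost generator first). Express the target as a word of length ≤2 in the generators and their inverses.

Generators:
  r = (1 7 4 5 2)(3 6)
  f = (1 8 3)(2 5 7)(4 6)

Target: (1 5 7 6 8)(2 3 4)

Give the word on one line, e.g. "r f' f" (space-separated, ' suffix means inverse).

r f'

  after r: (1 7 4 5 2)(3 6)
  after f': (1 5 7 6 8)(2 3 4)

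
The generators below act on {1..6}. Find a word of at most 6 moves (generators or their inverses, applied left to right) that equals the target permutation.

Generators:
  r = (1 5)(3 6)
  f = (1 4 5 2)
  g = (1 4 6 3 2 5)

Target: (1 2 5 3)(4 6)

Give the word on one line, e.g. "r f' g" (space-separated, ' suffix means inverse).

r f' f' g' g'

  after r: (1 5)(3 6)
  after f': (1 4)(2 5)(3 6)
  after f': (2 4)(3 6)
  after g': (1 5 2)(3 4)
  after g': (1 2 5 3)(4 6)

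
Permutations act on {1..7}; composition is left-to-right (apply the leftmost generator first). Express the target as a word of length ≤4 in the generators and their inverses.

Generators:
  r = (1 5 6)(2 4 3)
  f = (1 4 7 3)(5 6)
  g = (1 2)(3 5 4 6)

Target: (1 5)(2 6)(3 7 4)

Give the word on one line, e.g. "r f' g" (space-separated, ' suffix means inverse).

  after f: (1 4 7 3)(5 6)
  after g': (1 5 4 7 6 3 2)
  after r: (1 6 2 5 3 4 7)
  after f: (1 5)(2 6)(3 7 4)

f g' r f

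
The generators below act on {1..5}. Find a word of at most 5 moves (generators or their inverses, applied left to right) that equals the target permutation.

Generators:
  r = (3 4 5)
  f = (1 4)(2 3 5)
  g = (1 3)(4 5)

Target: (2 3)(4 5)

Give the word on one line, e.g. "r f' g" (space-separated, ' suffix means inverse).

r r f' f'

  after r: (3 4 5)
  after r: (3 5 4)
  after f': (1 4 2 5)
  after f': (2 3)(4 5)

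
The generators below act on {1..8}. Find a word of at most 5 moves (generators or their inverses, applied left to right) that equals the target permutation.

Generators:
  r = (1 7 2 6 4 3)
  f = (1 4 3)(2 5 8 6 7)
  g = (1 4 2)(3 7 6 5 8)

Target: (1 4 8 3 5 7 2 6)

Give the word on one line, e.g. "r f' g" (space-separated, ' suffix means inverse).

f g' f' r f

  after f: (1 4 3)(2 5 8 6 7)
  after g': (2 6 3)(4 8 7)
  after f': (1 3 7)(2 8 6 4 5)
  after r: (2 8 4 5 6 3)
  after f: (1 4 8 3 5 7 2 6)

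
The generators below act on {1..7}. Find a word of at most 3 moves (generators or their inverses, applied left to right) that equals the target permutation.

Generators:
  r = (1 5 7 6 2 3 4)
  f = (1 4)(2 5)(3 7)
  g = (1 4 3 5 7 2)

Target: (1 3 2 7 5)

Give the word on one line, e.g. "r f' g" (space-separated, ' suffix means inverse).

  after f': (1 4)(2 5)(3 7)
  after g: (1 3 2 7 5)

f' g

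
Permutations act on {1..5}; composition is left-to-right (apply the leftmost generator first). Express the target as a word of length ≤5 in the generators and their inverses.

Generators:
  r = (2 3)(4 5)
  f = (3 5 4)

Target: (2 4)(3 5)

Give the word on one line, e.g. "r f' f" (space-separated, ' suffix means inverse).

f r f' r r

  after f: (3 5 4)
  after r: (2 3 4)
  after f': (2 4)(3 5)
  after r: (2 5)(3 4)
  after r: (2 4)(3 5)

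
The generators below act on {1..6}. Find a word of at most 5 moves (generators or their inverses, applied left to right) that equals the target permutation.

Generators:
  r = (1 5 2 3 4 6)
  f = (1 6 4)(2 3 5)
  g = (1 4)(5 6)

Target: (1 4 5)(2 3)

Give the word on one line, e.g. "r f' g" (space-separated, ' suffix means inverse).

  after f': (1 4 6)(2 5 3)
  after g': (2 6 4 5 3)
  after f: (1 6)(2 4)
  after r': (1 4 5)(2 3)

f' g' f r'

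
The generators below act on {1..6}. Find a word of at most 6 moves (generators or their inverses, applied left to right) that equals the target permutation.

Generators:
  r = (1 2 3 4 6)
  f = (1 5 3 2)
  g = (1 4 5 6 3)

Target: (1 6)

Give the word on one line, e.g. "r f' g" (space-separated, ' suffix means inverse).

  after g: (1 4 5 6 3)
  after g: (1 5 3 4 6)
  after f': (2 3 4 6)
  after r': (1 6)

g g f' r'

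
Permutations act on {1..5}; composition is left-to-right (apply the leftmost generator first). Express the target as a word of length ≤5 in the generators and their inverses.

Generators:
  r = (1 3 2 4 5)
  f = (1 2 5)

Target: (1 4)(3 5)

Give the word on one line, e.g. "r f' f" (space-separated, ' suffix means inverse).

  after r': (1 5 4 2 3)
  after f: (2 3)(4 5)
  after r': (1 5 2)
  after r': (1 4 2 5 3)
  after f': (1 4)(3 5)

r' f r' r' f'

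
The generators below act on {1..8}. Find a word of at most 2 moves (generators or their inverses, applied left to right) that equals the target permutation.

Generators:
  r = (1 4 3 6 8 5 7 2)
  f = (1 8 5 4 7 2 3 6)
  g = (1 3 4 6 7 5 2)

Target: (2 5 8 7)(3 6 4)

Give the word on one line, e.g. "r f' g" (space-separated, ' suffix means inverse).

  after r': (1 2 7 5 8 6 3 4)
  after g: (2 5 8 7)(3 6 4)

r' g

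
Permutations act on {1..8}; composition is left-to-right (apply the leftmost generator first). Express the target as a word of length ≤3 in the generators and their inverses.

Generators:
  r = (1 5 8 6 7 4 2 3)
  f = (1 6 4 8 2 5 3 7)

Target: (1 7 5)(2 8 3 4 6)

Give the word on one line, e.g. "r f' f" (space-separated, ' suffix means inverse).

f r

  after f: (1 6 4 8 2 5 3 7)
  after r: (1 7 5)(2 8 3 4 6)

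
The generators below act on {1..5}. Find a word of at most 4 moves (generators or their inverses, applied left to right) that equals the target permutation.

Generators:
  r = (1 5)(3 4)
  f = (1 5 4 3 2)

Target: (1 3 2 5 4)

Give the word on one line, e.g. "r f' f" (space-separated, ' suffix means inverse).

r' f f

  after r': (1 5)(3 4)
  after f: (1 4 2)
  after f: (1 3 2 5 4)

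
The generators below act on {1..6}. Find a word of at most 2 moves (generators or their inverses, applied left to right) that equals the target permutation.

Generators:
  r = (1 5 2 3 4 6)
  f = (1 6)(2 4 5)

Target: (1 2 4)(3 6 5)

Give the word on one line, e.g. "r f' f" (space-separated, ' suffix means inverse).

r r

  after r: (1 5 2 3 4 6)
  after r: (1 2 4)(3 6 5)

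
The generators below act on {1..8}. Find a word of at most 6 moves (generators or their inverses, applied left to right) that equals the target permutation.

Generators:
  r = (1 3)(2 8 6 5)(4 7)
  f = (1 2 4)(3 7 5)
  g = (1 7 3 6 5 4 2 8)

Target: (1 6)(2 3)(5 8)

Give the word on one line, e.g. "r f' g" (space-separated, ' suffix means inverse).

g g g f f

  after g: (1 7 3 6 5 4 2 8)
  after g: (1 3 5 2)(4 8 7 6)
  after g: (1 6 2 7 5 8 3 4)
  after f: (1 6 4 2 5 8 7 3)
  after f: (1 6)(2 3)(5 8)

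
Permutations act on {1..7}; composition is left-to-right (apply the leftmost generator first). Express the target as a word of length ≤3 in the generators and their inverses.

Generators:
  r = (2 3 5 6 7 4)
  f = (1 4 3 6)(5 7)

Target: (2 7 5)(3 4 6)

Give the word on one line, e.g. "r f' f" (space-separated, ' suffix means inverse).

  after r': (2 4 7 6 5 3)
  after r': (2 7 5)(3 4 6)

r' r'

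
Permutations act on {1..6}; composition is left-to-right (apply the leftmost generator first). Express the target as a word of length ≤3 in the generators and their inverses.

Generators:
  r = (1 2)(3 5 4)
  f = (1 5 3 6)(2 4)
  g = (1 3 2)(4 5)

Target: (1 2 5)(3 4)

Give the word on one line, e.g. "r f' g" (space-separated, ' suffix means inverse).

  after r': (1 2)(3 4 5)
  after g: (2 3 5)
  after r: (1 2 5)(3 4)

r' g r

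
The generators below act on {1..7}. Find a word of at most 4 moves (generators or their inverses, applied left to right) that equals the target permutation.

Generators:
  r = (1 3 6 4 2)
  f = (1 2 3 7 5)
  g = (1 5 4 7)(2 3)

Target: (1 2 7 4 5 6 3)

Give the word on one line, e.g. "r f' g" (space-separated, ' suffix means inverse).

  after g: (1 5 4 7)(2 3)
  after f: (2 7)(4 5)
  after r': (1 2 7 4 5 6 3)

g f r'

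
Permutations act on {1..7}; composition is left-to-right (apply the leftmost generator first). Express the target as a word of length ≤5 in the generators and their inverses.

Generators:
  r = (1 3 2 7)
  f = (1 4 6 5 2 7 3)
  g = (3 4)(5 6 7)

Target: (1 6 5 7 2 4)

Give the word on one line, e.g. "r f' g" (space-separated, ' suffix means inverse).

g g g r' g'

  after g: (3 4)(5 6 7)
  after g: (5 7 6)
  after g: (3 4)
  after r': (1 7 2 3 4)
  after g': (1 6 5 7 2 4)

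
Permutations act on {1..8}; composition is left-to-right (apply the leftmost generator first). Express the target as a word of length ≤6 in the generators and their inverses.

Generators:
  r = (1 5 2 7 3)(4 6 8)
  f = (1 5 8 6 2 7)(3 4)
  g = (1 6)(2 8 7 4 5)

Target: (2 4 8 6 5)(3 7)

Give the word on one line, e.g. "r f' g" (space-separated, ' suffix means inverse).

f r g' f'

  after f: (1 5 8 6 2 7)(3 4)
  after r: (1 2 3 6 7 5 4)
  after g': (1 5 7 4 6 8 2 3)
  after f': (2 4 8 6 5)(3 7)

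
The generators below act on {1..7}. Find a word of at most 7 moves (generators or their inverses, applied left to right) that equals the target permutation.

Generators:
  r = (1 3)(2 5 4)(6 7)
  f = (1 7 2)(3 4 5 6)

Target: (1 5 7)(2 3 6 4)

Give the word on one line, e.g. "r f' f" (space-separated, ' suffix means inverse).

r' r' r' f r'

  after r': (1 3)(2 4 5)(6 7)
  after r': (2 5 4)
  after r': (1 3)(6 7)
  after f: (1 4 5 6 2)(3 7)
  after r': (1 5 7)(2 3 6 4)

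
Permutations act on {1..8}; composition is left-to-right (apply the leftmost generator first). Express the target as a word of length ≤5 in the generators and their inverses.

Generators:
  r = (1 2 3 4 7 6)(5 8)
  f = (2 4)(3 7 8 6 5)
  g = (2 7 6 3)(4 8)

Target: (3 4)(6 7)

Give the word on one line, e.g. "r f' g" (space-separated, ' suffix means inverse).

  after g: (2 7 6 3)(4 8)
  after g: (2 6)(3 7)
  after f': (2 8 7 5 6 4)
  after g: (2 4 7 5 3)(6 8)
  after f': (3 4)(6 7)

g g f' g f'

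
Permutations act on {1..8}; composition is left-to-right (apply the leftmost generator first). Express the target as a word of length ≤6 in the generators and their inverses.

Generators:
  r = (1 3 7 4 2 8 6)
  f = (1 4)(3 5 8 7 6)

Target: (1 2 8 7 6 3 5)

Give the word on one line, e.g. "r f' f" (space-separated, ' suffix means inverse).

r' f' r r f'

  after r': (1 6 8 2 4 7 3)
  after f': (1 7 6 5 3 4 8 2)
  after r: (1 4 6 5 7)(2 3)
  after r: (1 2 7 3 8 6 5 4)
  after f': (1 2 8 7 6 3 5)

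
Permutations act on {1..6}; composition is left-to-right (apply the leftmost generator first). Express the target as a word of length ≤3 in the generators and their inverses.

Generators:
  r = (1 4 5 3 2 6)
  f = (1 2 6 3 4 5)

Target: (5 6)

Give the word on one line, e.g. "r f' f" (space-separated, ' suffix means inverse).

  after f: (1 2 6 3 4 5)
  after f: (1 6 4)(2 3 5)
  after r: (5 6)

f f r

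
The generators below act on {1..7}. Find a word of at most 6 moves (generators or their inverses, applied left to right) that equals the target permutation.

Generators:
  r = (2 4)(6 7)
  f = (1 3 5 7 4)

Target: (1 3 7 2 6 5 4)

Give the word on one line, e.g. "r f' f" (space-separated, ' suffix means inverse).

  after f: (1 3 5 7 4)
  after f: (1 5 4 3 7)
  after r: (1 5 2 4 3 6 7)
  after f': (1 3 6 5 2 7 4)
  after r': (1 3 7 2 6 5 4)

f f r f' r'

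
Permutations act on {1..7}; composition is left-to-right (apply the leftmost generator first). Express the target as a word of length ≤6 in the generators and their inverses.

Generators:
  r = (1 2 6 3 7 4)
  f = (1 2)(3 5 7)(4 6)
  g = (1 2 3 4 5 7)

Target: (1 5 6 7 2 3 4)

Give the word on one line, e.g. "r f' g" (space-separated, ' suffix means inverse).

  after g: (1 2 3 4 5 7)
  after f': (2 7)(3 6 4)
  after g': (1 7)(2 5 4)(3 6)
  after f': (1 5 6 7 2 3 4)

g f' g' f'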